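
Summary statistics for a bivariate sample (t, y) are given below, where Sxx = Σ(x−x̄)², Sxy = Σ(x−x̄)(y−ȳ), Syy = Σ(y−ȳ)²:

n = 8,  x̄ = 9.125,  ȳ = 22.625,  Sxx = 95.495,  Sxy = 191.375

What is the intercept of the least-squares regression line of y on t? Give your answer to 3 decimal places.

b = Sxy/Sxx = 191.375/95.495 = 2.004032
a = ȳ − b·x̄ = 22.625 − 2.004032·9.125 = 4.338211

4.338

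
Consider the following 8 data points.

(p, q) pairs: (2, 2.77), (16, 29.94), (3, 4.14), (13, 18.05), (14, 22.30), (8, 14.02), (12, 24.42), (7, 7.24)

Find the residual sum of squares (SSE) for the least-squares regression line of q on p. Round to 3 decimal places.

n = 8, Σx = 75, Σy = 122.88, Σxy = 1499.73, Σx² = 891, Σy² = 2589.623
Sxx = Σx² − (Σx)²/n = 891 − 703.125 = 187.875
Sxy = Σxy − (Σx)(Σy)/n = 1499.73 − 1152 = 347.73
Syy = Σy² − (Σy)²/n = 2589.623 − 1887.4368 = 702.1862
b = Sxy/Sxx = 347.73/187.875 = 1.850858
SSE = Syy − b·Sxy = 702.1862 − 1.850858·347.73 = 58.587249

58.587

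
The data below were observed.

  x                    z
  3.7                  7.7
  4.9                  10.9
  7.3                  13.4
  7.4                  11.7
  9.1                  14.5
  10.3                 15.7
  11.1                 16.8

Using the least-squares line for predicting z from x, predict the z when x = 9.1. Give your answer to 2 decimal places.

n = 7, Σx = 53.8, Σy = 90.7, Σxy = 746.44, Σx² = 457.86
Sxx = Σx² − (Σx)²/n = 457.86 − 413.491429 = 44.368571
Sxy = Σxy − (Σx)(Σy)/n = 746.44 − 697.094286 = 49.345714
b = Sxy/Sxx = 49.345714/44.368571 = 1.112177
a = ȳ − b·x̄ = 12.957143 − 1.112177·7.685714 = 4.409267
ŷ(9.1) = a + b·9.1 = 4.409267 + 1.112177·9.1 = 14.530079

14.53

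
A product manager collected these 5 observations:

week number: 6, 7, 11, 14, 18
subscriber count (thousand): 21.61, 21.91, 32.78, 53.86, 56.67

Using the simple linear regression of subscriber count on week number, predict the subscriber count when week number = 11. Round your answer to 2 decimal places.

n = 5, Σx = 56, Σy = 186.83, Σxy = 2417.71, Σx² = 726
Sxx = Σx² − (Σx)²/n = 726 − 627.2 = 98.8
Sxy = Σxy − (Σx)(Σy)/n = 2417.71 − 2092.496 = 325.214
b = Sxy/Sxx = 325.214/98.8 = 3.291640
a = ȳ − b·x̄ = 37.366 − 3.291640·11.2 = 0.499636
ŷ(11) = a + b·11 = 0.499636 + 3.291640·11 = 36.707672

36.71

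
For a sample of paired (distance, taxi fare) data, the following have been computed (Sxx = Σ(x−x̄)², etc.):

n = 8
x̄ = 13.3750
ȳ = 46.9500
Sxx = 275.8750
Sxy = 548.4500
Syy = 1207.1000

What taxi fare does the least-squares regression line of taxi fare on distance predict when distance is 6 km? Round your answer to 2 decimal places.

b = Sxy/Sxx = 548.45/275.875 = 1.988038
a = ȳ − b·x̄ = 46.95 − 1.988038·13.375 = 20.359991
ŷ(6) = a + b·6 = 20.359991 + 1.988038·6 = 32.288219

32.29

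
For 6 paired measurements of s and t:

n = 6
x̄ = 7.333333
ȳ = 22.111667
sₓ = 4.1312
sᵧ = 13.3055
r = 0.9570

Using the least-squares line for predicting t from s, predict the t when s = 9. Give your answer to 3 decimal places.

b = r · sᵧ/sₓ = 0.957 · 13.3055/4.1312 = 3.082243
a = ȳ − b·x̄ = 22.111667 − 3.082243·7.333333 = -0.491449
ŷ(9) = a + b·9 = -0.491449 + 3.082243·9 = 27.248740

27.249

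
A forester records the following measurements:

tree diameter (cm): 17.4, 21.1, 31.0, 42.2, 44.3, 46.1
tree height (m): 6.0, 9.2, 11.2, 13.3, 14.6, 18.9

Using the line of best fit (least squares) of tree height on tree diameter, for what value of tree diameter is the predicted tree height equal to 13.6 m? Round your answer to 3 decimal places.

n = 6, Σx = 202.1, Σy = 73.2, Σxy = 2725.05, Σx² = 7577.51
Sxx = Σx² − (Σx)²/n = 7577.51 − 6807.401667 = 770.108333
Sxy = Σxy − (Σx)(Σy)/n = 2725.05 − 2465.62 = 259.43
b = Sxy/Sxx = 259.43/770.108333 = 0.336875
a = ȳ − b·x̄ = 12.2 − 0.336875·33.683333 = 0.852938
Set a + b·x = 13.6: x = (13.6 − 0.852938) / 0.336875 = 37.839181

37.839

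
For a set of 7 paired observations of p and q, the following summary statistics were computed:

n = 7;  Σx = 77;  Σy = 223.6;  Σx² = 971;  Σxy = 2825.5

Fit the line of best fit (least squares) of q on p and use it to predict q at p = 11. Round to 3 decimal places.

31.943

Sxx = Σx² − (Σx)²/n = 971 − 847 = 124
Sxy = Σxy − (Σx)(Σy)/n = 2825.5 − 2459.6 = 365.9
b = Sxy/Sxx = 365.9/124 = 2.950806
a = ȳ − b·x̄ = 31.942857 − 2.950806·11 = -0.516014
ŷ(11) = a + b·11 = -0.516014 + 2.950806·11 = 31.942857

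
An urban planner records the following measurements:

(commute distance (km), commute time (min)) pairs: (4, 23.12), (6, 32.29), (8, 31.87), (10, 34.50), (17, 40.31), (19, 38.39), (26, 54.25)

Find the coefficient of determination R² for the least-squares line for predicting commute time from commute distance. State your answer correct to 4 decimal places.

0.8906

n = 7, Σx = 90, Σy = 254.73, Σxy = 3711.36, Σx² = 1542, Σy² = 9824.8761
Sxx = Σx² − (Σx)²/n = 1542 − 1157.142857 = 384.857143
Sxy = Σxy − (Σx)(Σy)/n = 3711.36 − 3275.1 = 436.26
Syy = Σy² − (Σy)²/n = 9824.8761 − 9269.6247 = 555.2514
R² = Sxy²/(Sxx·Syy) = (436.26)²/(384.857143·555.2514) = 0.890639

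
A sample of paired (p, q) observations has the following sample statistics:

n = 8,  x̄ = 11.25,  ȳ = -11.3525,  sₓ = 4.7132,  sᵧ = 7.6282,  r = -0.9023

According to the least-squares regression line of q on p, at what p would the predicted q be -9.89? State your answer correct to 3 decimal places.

10.249

b = r · sᵧ/sₓ = -0.9023 · 7.6282/4.7132 = -1.460351
a = ȳ − b·x̄ = -11.3525 − (-1.460351)·11.25 = 5.076445
Set a + b·x = -9.89: x = (-9.89 − 5.076445) / (-1.460351) = 10.248528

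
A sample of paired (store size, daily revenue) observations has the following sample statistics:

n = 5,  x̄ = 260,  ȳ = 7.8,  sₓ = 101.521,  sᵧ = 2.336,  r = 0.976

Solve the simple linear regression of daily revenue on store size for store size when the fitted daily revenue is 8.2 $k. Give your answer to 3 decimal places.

277.811

b = r · sᵧ/sₓ = 0.976 · 2.336/101.521 = 0.022458
a = ȳ − b·x̄ = 7.8 − 0.022458·260 = 1.960978
Set a + b·x = 8.2: x = (8.2 − 1.960978) / 0.022458 = 277.811202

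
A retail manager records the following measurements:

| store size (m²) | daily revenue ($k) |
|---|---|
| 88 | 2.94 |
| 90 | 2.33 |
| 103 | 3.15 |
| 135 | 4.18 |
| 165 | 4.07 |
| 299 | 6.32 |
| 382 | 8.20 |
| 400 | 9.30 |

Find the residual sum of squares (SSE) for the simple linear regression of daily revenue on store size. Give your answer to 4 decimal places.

1.1412

n = 8, Σx = 1662, Σy = 40.49, Σxy = 10770.8, Σx² = 467228, Σy² = 251.7047
Sxx = Σx² − (Σx)²/n = 467228 − 345280.5 = 121947.5
Sxy = Σxy − (Σx)(Σy)/n = 10770.8 − 8411.7975 = 2359.0025
Syy = Σy² − (Σy)²/n = 251.7047 − 204.930013 = 46.774687
b = Sxy/Sxx = 2359.0025/121947.5 = 0.019344
SSE = Syy − b·Sxy = 46.774687 − 0.019344·2359.0025 = 1.141175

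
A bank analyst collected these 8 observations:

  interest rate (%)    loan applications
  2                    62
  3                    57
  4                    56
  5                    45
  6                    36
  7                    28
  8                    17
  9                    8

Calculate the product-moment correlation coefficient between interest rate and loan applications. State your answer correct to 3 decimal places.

n = 8, Σx = 44, Σy = 309, Σxy = 1364, Σx² = 284, Σy² = 14687
Sxx = Σx² − (Σx)²/n = 284 − 242 = 42
Sxy = Σxy − (Σx)(Σy)/n = 1364 − 1699.5 = -335.5
Syy = Σy² − (Σy)²/n = 14687 − 11935.125 = 2751.875
r = Sxy/√(Sxx·Syy) = -335.5/√(115578.75) = -335.5/339.968749 = -0.986855

-0.987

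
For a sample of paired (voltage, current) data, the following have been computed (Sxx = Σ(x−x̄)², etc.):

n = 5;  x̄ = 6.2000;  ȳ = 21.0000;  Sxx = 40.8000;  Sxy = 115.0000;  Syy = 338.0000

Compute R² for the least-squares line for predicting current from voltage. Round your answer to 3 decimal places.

0.959

R² = Sxy²/(Sxx·Syy) = (115)²/(40.8·338) = 0.959000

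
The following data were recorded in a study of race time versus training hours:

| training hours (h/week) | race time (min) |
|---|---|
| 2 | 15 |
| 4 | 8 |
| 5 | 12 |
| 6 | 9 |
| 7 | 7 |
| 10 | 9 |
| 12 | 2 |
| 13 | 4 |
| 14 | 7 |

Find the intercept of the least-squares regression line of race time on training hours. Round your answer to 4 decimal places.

n = 9, Σx = 73, Σy = 73, Σxy = 489, Σx² = 739
Sxx = Σx² − (Σx)²/n = 739 − 592.111111 = 146.888889
Sxy = Σxy − (Σx)(Σy)/n = 489 − 592.111111 = -103.111111
b = Sxy/Sxx = -103.111111/146.888889 = -0.701967
a = ȳ − b·x̄ = 8.111111 − (-0.701967)·8.111111 = 13.804841

13.8048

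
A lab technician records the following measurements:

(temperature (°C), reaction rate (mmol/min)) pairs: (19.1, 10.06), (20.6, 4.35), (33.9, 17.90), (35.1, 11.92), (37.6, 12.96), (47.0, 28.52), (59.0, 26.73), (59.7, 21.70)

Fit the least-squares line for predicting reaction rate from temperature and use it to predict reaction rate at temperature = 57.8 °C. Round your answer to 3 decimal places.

25.500

n = 8, Σx = 312, Σy = 134.14, Σxy = 6007.254, Σx² = 13838.24
Sxx = Σx² − (Σx)²/n = 13838.24 − 12168 = 1670.24
Sxy = Σxy − (Σx)(Σy)/n = 6007.254 − 5231.46 = 775.794
b = Sxy/Sxx = 775.794/1670.24 = 0.464481
a = ȳ − b·x̄ = 16.7675 − 0.464481·39 = -1.347242
ŷ(57.8) = a + b·57.8 = -1.347242 + 0.464481·57.8 = 25.499734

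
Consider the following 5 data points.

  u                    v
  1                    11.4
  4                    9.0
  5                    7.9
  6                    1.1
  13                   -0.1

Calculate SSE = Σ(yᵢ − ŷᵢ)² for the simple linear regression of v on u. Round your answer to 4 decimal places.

26.1977

n = 5, Σx = 29, Σy = 29.3, Σxy = 92.2, Σx² = 247, Σy² = 274.59
Sxx = Σx² − (Σx)²/n = 247 − 168.2 = 78.8
Sxy = Σxy − (Σx)(Σy)/n = 92.2 − 169.94 = -77.74
Syy = Σy² − (Σy)²/n = 274.59 − 171.698 = 102.892
b = Sxy/Sxx = -77.74/78.8 = -0.986548
SSE = Syy − b·Sxy = 102.892 − (-0.986548)·(-77.74) = 26.197741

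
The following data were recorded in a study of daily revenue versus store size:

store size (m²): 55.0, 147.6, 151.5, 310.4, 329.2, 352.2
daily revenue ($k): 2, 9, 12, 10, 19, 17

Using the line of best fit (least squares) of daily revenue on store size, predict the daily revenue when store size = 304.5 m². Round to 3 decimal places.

14.858

n = 6, Σx = 1345.9, Σy = 69, Σxy = 18602.6, Σx² = 376528.65
Sxx = Σx² − (Σx)²/n = 376528.65 − 301907.801667 = 74620.848333
Sxy = Σxy − (Σx)(Σy)/n = 18602.6 − 15477.85 = 3124.75
b = Sxy/Sxx = 3124.75/74620.848333 = 0.041875
a = ȳ − b·x̄ = 11.5 − 0.041875·224.316667 = 2.106734
ŷ(304.5) = a + b·304.5 = 2.106734 + 0.041875·304.5 = 14.857679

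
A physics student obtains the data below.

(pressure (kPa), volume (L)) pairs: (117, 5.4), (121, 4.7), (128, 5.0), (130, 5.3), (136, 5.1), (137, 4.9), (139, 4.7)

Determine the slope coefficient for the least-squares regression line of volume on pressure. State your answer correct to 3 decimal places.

-0.013

n = 7, Σx = 908, Σy = 35.1, Σxy = 4547.7, Σx² = 118200
Sxx = Σx² − (Σx)²/n = 118200 − 117780.571429 = 419.428571
Sxy = Σxy − (Σx)(Σy)/n = 4547.7 − 4552.971429 = -5.271429
b = Sxy/Sxx = -5.271429/419.428571 = -0.012568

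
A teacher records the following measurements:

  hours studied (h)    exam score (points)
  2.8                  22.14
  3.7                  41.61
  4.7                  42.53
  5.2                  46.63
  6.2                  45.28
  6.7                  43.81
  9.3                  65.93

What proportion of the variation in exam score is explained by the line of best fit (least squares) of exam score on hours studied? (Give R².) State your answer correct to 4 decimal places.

n = 7, Σx = 38.6, Σy = 307.93, Σxy = 1845.728, Σx² = 240.48, Σy² = 14521.0889
Sxx = Σx² − (Σx)²/n = 240.48 − 212.851429 = 27.628571
Sxy = Σxy − (Σx)(Σy)/n = 1845.728 − 1698.014 = 147.714
Syy = Σy² − (Σy)²/n = 14521.0889 − 13545.8407 = 975.2482
R² = Sxy²/(Sxx·Syy) = (147.714)²/(27.628571·975.2482) = 0.809785

0.8098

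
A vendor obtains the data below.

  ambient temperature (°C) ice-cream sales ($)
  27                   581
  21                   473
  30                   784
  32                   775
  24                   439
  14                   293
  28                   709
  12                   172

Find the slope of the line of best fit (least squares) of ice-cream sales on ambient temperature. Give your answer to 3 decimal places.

n = 8, Σx = 188, Σy = 4226, Σxy = 110494, Σx² = 4794
Sxx = Σx² − (Σx)²/n = 4794 − 4418 = 376
Sxy = Σxy − (Σx)(Σy)/n = 110494 − 99311 = 11183
b = Sxy/Sxx = 11183/376 = 29.742021

29.742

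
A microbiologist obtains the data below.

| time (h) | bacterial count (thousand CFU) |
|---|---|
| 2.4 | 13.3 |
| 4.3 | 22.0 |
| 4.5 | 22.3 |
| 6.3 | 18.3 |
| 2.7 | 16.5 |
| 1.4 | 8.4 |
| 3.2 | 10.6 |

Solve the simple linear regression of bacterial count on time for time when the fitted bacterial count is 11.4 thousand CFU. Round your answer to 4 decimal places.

n = 7, Σx = 24.8, Σy = 111.4, Σxy = 432.39, Σx² = 103.68
Sxx = Σx² − (Σx)²/n = 103.68 − 87.862857 = 15.817143
Sxy = Σxy − (Σx)(Σy)/n = 432.39 − 394.674286 = 37.715714
b = Sxy/Sxx = 37.715714/15.817143 = 2.384483
a = ȳ − b·x̄ = 15.914286 − 2.384483·3.542857 = 7.466402
Set a + b·x = 11.4: x = (11.4 − 7.466402) / 2.384483 = 1.649665

1.6497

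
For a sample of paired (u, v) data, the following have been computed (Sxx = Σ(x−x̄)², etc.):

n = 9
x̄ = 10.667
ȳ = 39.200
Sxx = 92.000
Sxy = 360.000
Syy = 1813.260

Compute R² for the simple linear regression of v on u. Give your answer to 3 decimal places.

R² = Sxy²/(Sxx·Syy) = (360)²/(92·1813.26) = 0.776886

0.777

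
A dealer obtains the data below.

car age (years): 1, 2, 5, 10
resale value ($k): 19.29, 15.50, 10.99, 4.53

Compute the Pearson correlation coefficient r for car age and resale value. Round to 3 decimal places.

n = 4, Σx = 18, Σy = 50.31, Σxy = 150.54, Σx² = 130, Σy² = 753.6551
Sxx = Σx² − (Σx)²/n = 130 − 81 = 49
Sxy = Σxy − (Σx)(Σy)/n = 150.54 − 226.395 = -75.855
Syy = Σy² − (Σy)²/n = 753.6551 − 632.774025 = 120.881075
r = Sxy/√(Sxx·Syy) = -75.855/√(5923.172675) = -75.855/76.962151 = -0.985614

-0.986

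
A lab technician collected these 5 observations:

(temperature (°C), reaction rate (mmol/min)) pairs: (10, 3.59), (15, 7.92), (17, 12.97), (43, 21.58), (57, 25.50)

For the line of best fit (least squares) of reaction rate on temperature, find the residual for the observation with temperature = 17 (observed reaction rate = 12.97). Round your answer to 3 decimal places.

n = 5, Σx = 142, Σy = 71.56, Σxy = 2756.63, Σx² = 5712
Sxx = Σx² − (Σx)²/n = 5712 − 4032.8 = 1679.2
Sxy = Σxy − (Σx)(Σy)/n = 2756.63 − 2032.304 = 724.326
b = Sxy/Sxx = 724.326/1679.2 = 0.431352
a = ȳ − b·x̄ = 14.312 − 0.431352·28.4 = 2.061608
ŷ(17) = 2.061608 + 0.431352·17 = 9.394589
residual = y − ŷ = 12.97 − 9.394589 = 3.575411

3.575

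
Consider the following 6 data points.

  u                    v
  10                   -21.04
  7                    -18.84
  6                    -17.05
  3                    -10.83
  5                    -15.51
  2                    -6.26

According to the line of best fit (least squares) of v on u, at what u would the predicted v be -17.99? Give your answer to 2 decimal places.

7.20

n = 6, Σx = 33, Σy = -89.53, Σxy = -567.14, Σx² = 223
Sxx = Σx² − (Σx)²/n = 223 − 181.5 = 41.5
Sxy = Σxy − (Σx)(Σy)/n = -567.14 − (-492.415) = -74.725
b = Sxy/Sxx = -74.725/41.5 = -1.800602
a = ȳ − b·x̄ = -14.921667 − (-1.800602)·5.5 = -5.018353
Set a + b·x = -17.99: x = (-17.99 − (-5.018353)) / (-1.800602) = 7.204059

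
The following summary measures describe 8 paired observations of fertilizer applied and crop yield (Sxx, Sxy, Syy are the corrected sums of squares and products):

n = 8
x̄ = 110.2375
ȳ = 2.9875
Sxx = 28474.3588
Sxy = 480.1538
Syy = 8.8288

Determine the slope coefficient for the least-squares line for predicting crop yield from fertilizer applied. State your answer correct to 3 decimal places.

b = Sxy/Sxx = 480.1538/28474.3588 = 0.016863

0.017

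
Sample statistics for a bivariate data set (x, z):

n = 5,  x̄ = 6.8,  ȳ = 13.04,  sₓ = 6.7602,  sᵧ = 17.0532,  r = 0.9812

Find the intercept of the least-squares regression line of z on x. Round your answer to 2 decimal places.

b = r · sᵧ/sₓ = 0.9812 · 17.0532/6.7602 = 2.475163
a = ȳ − b·x̄ = 13.04 − 2.475163·6.8 = -3.791111

-3.79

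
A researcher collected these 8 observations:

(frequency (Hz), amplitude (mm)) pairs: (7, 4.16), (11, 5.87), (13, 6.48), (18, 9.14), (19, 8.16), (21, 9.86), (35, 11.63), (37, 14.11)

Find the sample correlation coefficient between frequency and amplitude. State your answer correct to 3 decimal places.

0.967

n = 8, Σx = 161, Σy = 69.41, Σxy = 1633.67, Σx² = 4059, Σy² = 675.4467
Sxx = Σx² − (Σx)²/n = 4059 − 3240.125 = 818.875
Sxy = Σxy − (Σx)(Σy)/n = 1633.67 − 1396.87625 = 236.79375
Syy = Σy² − (Σy)²/n = 675.4467 − 602.218512 = 73.228188
r = Sxy/√(Sxx·Syy) = 236.79375/√(59964.732039) = 236.79375/244.876973 = 0.966991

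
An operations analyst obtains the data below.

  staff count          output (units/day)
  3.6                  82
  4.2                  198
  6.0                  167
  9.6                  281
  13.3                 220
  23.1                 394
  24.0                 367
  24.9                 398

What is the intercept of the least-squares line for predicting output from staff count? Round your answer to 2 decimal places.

103.02

n = 8, Σx = 108.7, Σy = 2107, Σxy = 35572, Σx² = 2065.27
Sxx = Σx² − (Σx)²/n = 2065.27 − 1476.96125 = 588.30875
Sxy = Σxy − (Σx)(Σy)/n = 35572 − 28628.8625 = 6943.1375
b = Sxy/Sxx = 6943.1375/588.30875 = 11.801860
a = ȳ − b·x̄ = 263.375 − 11.801860·13.5875 = 103.017227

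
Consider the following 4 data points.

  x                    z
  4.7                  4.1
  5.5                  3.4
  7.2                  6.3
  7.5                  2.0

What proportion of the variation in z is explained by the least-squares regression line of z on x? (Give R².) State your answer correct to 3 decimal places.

0.000

n = 4, Σx = 24.9, Σy = 15.8, Σxy = 98.33, Σx² = 160.43, Σy² = 72.06
Sxx = Σx² − (Σx)²/n = 160.43 − 155.0025 = 5.4275
Sxy = Σxy − (Σx)(Σy)/n = 98.33 − 98.355 = -0.025
Syy = Σy² − (Σy)²/n = 72.06 − 62.41 = 9.65
R² = Sxy²/(Sxx·Syy) = (-0.025)²/(5.4275·9.65) = 0.000012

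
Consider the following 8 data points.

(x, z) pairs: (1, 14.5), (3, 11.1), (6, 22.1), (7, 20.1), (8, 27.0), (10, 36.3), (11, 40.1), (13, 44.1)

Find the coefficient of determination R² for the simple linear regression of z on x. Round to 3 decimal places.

n = 8, Σx = 59, Σy = 215.3, Σxy = 1914.5, Σx² = 549, Σy² = 6825.39
Sxx = Σx² − (Σx)²/n = 549 − 435.125 = 113.875
Sxy = Σxy − (Σx)(Σy)/n = 1914.5 − 1587.8375 = 326.6625
Syy = Σy² − (Σy)²/n = 6825.39 − 5794.26125 = 1031.12875
R² = Sxy²/(Sxx·Syy) = (326.6625)²/(113.875·1031.12875) = 0.908777

0.909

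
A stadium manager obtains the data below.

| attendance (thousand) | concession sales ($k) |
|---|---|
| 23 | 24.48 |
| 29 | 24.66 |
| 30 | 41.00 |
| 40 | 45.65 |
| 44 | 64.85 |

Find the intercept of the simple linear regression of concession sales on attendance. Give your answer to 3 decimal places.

n = 5, Σx = 166, Σy = 200.64, Σxy = 7187.58, Σx² = 5806
Sxx = Σx² − (Σx)²/n = 5806 − 5511.2 = 294.8
Sxy = Σxy − (Σx)(Σy)/n = 7187.58 − 6661.248 = 526.332
b = Sxy/Sxx = 526.332/294.8 = 1.785387
a = ȳ − b·x̄ = 40.128 − 1.785387·33.2 = -19.146839

-19.147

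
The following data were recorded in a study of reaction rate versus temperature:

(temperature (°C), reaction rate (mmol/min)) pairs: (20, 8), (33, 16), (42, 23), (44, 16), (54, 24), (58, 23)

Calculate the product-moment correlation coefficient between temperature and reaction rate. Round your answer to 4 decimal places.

n = 6, Σx = 251, Σy = 110, Σxy = 4988, Σx² = 11469, Σy² = 2210
Sxx = Σx² − (Σx)²/n = 11469 − 10500.166667 = 968.833333
Sxy = Σxy − (Σx)(Σy)/n = 4988 − 4601.666667 = 386.333333
Syy = Σy² − (Σy)²/n = 2210 − 2016.666667 = 193.333333
r = Sxy/√(Sxx·Syy) = 386.333333/√(187307.777778) = 386.333333/432.790686 = 0.892656

0.8927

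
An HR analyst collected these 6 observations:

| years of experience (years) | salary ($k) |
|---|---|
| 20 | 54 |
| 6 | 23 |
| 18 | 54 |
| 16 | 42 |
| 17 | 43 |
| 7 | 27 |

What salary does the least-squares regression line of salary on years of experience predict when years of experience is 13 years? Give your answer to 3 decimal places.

38.365

n = 6, Σx = 84, Σy = 243, Σxy = 3782, Σx² = 1354
Sxx = Σx² − (Σx)²/n = 1354 − 1176 = 178
Sxy = Σxy − (Σx)(Σy)/n = 3782 − 3402 = 380
b = Sxy/Sxx = 380/178 = 2.134831
a = ȳ − b·x̄ = 40.5 − 2.134831·14 = 10.612360
ŷ(13) = a + b·13 = 10.612360 + 2.134831·13 = 38.365169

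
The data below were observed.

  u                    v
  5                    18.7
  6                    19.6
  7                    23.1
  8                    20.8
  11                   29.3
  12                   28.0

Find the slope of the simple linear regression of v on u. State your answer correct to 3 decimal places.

1.500

n = 6, Σx = 49, Σy = 139.5, Σxy = 1197.5, Σx² = 439
Sxx = Σx² − (Σx)²/n = 439 − 400.166667 = 38.833333
Sxy = Σxy − (Σx)(Σy)/n = 1197.5 − 1139.25 = 58.25
b = Sxy/Sxx = 58.25/38.833333 = 1.5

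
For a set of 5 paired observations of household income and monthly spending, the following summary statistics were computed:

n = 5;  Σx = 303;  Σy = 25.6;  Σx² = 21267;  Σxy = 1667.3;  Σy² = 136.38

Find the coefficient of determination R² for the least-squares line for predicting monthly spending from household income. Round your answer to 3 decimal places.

0.872

Sxx = Σx² − (Σx)²/n = 21267 − 18361.8 = 2905.2
Sxy = Σxy − (Σx)(Σy)/n = 1667.3 − 1551.36 = 115.94
Syy = Σy² − (Σy)²/n = 136.38 − 131.072 = 5.308
R² = Sxy²/(Sxx·Syy) = (115.94)²/(2905.2·5.308) = 0.871685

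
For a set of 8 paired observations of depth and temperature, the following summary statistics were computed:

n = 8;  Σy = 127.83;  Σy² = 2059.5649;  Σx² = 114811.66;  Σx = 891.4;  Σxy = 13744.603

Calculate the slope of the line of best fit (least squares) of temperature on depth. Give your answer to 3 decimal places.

Sxx = Σx² − (Σx)²/n = 114811.66 − 99324.245 = 15487.415
Sxy = Σxy − (Σx)(Σy)/n = 13744.603 − 14243.45775 = -498.85475
b = Sxy/Sxx = -498.85475/15487.415 = -0.032210

-0.032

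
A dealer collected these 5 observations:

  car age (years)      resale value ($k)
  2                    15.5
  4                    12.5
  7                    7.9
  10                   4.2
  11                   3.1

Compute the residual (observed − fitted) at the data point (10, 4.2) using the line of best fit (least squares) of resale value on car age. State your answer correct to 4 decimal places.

-0.0122

n = 5, Σx = 34, Σy = 43.2, Σxy = 212.4, Σx² = 290
Sxx = Σx² − (Σx)²/n = 290 − 231.2 = 58.8
Sxy = Σxy − (Σx)(Σy)/n = 212.4 − 293.76 = -81.36
b = Sxy/Sxx = -81.36/58.8 = -1.383673
a = ȳ − b·x̄ = 8.64 − (-1.383673)·6.8 = 18.048980
ŷ(10) = 18.048980 + (-1.383673)·10 = 4.212245
residual = y − ŷ = 4.2 − 4.212245 = -0.012245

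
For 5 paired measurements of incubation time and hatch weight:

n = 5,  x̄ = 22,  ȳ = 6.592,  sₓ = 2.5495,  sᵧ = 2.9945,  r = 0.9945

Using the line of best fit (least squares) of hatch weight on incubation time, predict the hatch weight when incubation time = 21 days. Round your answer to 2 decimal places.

b = r · sᵧ/sₓ = 0.9945 · 2.9945/2.5495 = 1.168084
a = ȳ − b·x̄ = 6.592 − 1.168084·22 = -19.105849
ŷ(21) = a + b·21 = -19.105849 + 1.168084·21 = 5.423916

5.42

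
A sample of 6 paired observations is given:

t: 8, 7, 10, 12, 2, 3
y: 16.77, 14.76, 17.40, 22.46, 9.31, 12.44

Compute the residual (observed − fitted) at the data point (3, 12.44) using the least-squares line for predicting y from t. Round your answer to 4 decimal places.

n = 6, Σx = 42, Σy = 93.14, Σxy = 736.94, Σx² = 370
Sxx = Σx² − (Σx)²/n = 370 − 294 = 76
Sxy = Σxy − (Σx)(Σy)/n = 736.94 − 651.98 = 84.96
b = Sxy/Sxx = 84.96/76 = 1.117895
a = ȳ − b·x̄ = 15.523333 − 1.117895·7 = 7.698070
ŷ(3) = 7.698070 + 1.117895·3 = 11.051754
residual = y − ŷ = 12.44 − 11.051754 = 1.388246

1.3882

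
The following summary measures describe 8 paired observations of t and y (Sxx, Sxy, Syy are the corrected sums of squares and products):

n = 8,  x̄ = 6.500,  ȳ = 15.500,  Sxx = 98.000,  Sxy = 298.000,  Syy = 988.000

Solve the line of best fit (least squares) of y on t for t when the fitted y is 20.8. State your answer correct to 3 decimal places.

8.243

b = Sxy/Sxx = 298/98 = 3.040816
a = ȳ − b·x̄ = 15.5 − 3.040816·6.5 = -4.265306
Set a + b·x = 20.8: x = (20.8 − (-4.265306)) / 3.040816 = 8.242953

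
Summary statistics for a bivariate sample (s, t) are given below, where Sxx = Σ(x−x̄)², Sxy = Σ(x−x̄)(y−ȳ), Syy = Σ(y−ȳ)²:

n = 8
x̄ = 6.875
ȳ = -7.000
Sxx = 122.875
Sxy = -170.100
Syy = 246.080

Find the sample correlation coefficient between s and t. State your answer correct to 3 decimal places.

r = Sxy/√(Sxx·Syy) = -170.1/√(30237.08) = -170.1/173.888125 = -0.978215

-0.978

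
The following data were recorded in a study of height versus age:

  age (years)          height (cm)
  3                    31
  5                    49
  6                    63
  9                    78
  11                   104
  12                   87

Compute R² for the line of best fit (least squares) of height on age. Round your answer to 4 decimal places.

0.9003

n = 6, Σx = 46, Σy = 412, Σxy = 3606, Σx² = 416, Σy² = 31800
Sxx = Σx² − (Σx)²/n = 416 − 352.666667 = 63.333333
Sxy = Σxy − (Σx)(Σy)/n = 3606 − 3158.666667 = 447.333333
Syy = Σy² − (Σy)²/n = 31800 − 28290.666667 = 3509.333333
R² = Sxy²/(Sxx·Syy) = (447.333333)²/(63.333333·3509.333333) = 0.900338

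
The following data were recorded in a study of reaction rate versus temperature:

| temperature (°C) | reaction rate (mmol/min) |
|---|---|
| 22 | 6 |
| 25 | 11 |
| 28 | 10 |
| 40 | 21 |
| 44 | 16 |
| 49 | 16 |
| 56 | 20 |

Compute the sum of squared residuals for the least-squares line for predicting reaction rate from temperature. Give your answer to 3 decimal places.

50.479

n = 7, Σx = 264, Σy = 100, Σxy = 4135, Σx² = 10966, Σy² = 1610
Sxx = Σx² − (Σx)²/n = 10966 − 9956.571429 = 1009.428571
Sxy = Σxy − (Σx)(Σy)/n = 4135 − 3771.428571 = 363.571429
Syy = Σy² − (Σy)²/n = 1610 − 1428.571429 = 181.428571
b = Sxy/Sxx = 363.571429/1009.428571 = 0.360175
SSE = Syy − b·Sxy = 181.428571 − 0.360175·363.571429 = 50.479055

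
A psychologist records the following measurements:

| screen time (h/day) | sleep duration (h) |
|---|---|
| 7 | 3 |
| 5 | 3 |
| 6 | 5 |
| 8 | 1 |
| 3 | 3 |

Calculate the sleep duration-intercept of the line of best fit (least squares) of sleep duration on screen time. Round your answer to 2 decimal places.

4.57

n = 5, Σx = 29, Σy = 15, Σxy = 83, Σx² = 183
Sxx = Σx² − (Σx)²/n = 183 − 168.2 = 14.8
Sxy = Σxy − (Σx)(Σy)/n = 83 − 87 = -4
b = Sxy/Sxx = -4/14.8 = -0.270270
a = ȳ − b·x̄ = 3 − (-0.270270)·5.8 = 4.567568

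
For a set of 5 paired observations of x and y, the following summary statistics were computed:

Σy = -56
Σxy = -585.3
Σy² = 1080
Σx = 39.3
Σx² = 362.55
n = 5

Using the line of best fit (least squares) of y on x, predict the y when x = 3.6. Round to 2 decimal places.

0.32

Sxx = Σx² − (Σx)²/n = 362.55 − 308.898 = 53.652
Sxy = Σxy − (Σx)(Σy)/n = -585.3 − (-440.16) = -145.14
b = Sxy/Sxx = -145.14/53.652 = -2.705211
a = ȳ − b·x̄ = -11.2 − (-2.705211)·7.86 = 10.062961
ŷ(3.6) = a + b·3.6 = 10.062961 + (-2.705211)·3.6 = 0.324200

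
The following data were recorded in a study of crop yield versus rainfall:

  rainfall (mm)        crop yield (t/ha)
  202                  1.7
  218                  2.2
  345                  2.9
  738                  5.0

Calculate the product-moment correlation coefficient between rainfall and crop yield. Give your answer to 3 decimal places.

n = 4, Σx = 1503, Σy = 11.8, Σxy = 5513.5, Σx² = 751997, Σy² = 41.14
Sxx = Σx² − (Σx)²/n = 751997 − 564752.25 = 187244.75
Sxy = Σxy − (Σx)(Σy)/n = 5513.5 − 4433.85 = 1079.65
Syy = Σy² − (Σy)²/n = 41.14 − 34.81 = 6.33
r = Sxy/√(Sxx·Syy) = 1079.65/√(1185259.2675) = 1079.65/1088.696132 = 0.991691

0.992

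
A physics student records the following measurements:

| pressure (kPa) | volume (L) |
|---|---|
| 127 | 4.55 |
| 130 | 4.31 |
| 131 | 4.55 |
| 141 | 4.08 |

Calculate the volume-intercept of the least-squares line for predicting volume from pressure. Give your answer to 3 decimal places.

n = 4, Σx = 529, Σy = 17.49, Σxy = 2309.48, Σx² = 70071
Sxx = Σx² − (Σx)²/n = 70071 − 69960.25 = 110.75
Sxy = Σxy − (Σx)(Σy)/n = 2309.48 − 2313.0525 = -3.5725
b = Sxy/Sxx = -3.5725/110.75 = -0.032257
a = ȳ − b·x̄ = 4.3725 − (-0.032257)·132.25 = 8.638533

8.639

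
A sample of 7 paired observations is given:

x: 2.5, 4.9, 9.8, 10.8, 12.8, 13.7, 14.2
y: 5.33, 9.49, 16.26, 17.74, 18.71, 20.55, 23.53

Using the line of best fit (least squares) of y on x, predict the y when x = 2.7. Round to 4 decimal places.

n = 7, Σx = 68.7, Σy = 111.61, Σxy = 1265.915, Σx² = 796.11
Sxx = Σx² − (Σx)²/n = 796.11 − 674.241429 = 121.868571
Sxy = Σxy − (Σx)(Σy)/n = 1265.915 − 1095.372429 = 170.542571
b = Sxy/Sxx = 170.542571/121.868571 = 1.399397
a = ȳ − b·x̄ = 15.944286 − 1.399397·9.814286 = 2.210199
ŷ(2.7) = a + b·2.7 = 2.210199 + 1.399397·2.7 = 5.988572

5.9886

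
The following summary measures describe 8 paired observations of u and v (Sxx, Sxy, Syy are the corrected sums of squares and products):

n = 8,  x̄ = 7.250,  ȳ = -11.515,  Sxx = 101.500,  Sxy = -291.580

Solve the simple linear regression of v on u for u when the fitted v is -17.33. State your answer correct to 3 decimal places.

b = Sxy/Sxx = -291.58/101.5 = -2.872709
a = ȳ − b·x̄ = -11.515 − (-2.872709)·7.25 = 9.312143
Set a + b·x = -17.33: x = (-17.33 − 9.312143) / (-2.872709) = 9.274221

9.274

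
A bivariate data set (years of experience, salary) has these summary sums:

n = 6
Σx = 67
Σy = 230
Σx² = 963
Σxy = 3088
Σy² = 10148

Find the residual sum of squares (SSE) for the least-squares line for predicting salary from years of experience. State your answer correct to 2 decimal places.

74.30

Sxx = Σx² − (Σx)²/n = 963 − 748.166667 = 214.833333
Sxy = Σxy − (Σx)(Σy)/n = 3088 − 2568.333333 = 519.666667
Syy = Σy² − (Σy)²/n = 10148 − 8816.666667 = 1331.333333
b = Sxy/Sxx = 519.666667/214.833333 = 2.418929
SSE = Syy − b·Sxy = 1331.333333 − 2.418929·519.666667 = 74.296354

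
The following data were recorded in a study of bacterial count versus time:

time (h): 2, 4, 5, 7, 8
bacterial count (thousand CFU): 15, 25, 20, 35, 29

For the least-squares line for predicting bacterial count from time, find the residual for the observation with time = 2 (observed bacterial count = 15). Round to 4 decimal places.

-1.0702

n = 5, Σx = 26, Σy = 124, Σxy = 707, Σx² = 158
Sxx = Σx² − (Σx)²/n = 158 − 135.2 = 22.8
Sxy = Σxy − (Σx)(Σy)/n = 707 − 644.8 = 62.2
b = Sxy/Sxx = 62.2/22.8 = 2.728070
a = ȳ − b·x̄ = 24.8 − 2.728070·5.2 = 10.614035
ŷ(2) = 10.614035 + 2.728070·2 = 16.070175
residual = y − ŷ = 15 − 16.070175 = -1.070175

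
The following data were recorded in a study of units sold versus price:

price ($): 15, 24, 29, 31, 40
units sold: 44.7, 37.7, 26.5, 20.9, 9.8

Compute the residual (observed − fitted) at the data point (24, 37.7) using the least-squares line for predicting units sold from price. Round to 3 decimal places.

n = 5, Σx = 139, Σy = 139.6, Σxy = 3383.7, Σx² = 4203
Sxx = Σx² − (Σx)²/n = 4203 − 3864.2 = 338.8
Sxy = Σxy − (Σx)(Σy)/n = 3383.7 − 3880.88 = -497.18
b = Sxy/Sxx = -497.18/338.8 = -1.467473
a = ȳ − b·x̄ = 27.92 − (-1.467473)·27.8 = 68.715762
ŷ(24) = 68.715762 + (-1.467473)·24 = 33.496399
residual = y − ŷ = 37.7 − 33.496399 = 4.203601

4.204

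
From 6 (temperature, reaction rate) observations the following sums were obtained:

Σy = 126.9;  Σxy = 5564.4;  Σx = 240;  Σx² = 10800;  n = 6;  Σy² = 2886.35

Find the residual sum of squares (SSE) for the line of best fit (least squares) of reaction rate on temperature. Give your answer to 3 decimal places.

3.636

Sxx = Σx² − (Σx)²/n = 10800 − 9600 = 1200
Sxy = Σxy − (Σx)(Σy)/n = 5564.4 − 5076 = 488.4
Syy = Σy² − (Σy)²/n = 2886.35 − 2683.935 = 202.415
b = Sxy/Sxx = 488.4/1200 = 0.407
SSE = Syy − b·Sxy = 202.415 − 0.407·488.4 = 3.6362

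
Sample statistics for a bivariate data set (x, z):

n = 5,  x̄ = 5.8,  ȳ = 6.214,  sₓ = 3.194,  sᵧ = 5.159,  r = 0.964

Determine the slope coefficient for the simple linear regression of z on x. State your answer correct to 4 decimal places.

b = r · sᵧ/sₓ = 0.964 · 5.159/3.194 = 1.557068

1.5571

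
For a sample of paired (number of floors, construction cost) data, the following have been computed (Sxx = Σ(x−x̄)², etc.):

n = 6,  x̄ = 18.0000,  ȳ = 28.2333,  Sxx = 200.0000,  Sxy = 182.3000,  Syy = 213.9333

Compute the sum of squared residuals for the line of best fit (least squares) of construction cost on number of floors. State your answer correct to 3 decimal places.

b = Sxy/Sxx = 182.3/200 = 0.9115
SSE = Syy − b·Sxy = 213.9333 − 0.9115·182.3 = 47.76685

47.767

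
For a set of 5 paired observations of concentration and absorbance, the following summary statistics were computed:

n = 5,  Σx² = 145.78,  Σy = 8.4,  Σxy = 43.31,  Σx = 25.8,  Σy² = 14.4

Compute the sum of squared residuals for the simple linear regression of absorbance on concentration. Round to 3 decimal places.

0.288

Sxx = Σx² − (Σx)²/n = 145.78 − 133.128 = 12.652
Sxy = Σxy − (Σx)(Σy)/n = 43.31 − 43.344 = -0.034
Syy = Σy² − (Σy)²/n = 14.4 − 14.112 = 0.288
b = Sxy/Sxx = -0.034/12.652 = -0.002687
SSE = Syy − b·Sxy = 0.288 − (-0.002687)·(-0.034) = 0.287909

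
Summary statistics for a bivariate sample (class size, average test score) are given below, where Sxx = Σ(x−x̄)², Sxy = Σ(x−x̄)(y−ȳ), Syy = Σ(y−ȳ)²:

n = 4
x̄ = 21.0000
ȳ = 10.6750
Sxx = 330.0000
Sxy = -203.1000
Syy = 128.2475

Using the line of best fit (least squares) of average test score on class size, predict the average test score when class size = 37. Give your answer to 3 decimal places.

b = Sxy/Sxx = -203.1/330 = -0.615455
a = ȳ − b·x̄ = 10.675 − (-0.615455)·21 = 23.599545
ŷ(37) = a + b·37 = 23.599545 + (-0.615455)·37 = 0.827727

0.828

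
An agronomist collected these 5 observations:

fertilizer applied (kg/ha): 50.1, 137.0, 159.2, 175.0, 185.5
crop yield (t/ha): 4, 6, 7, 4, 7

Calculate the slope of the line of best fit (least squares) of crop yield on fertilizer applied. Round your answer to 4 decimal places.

0.0151

n = 5, Σx = 706.8, Σy = 28, Σxy = 4135.3, Σx² = 111658.9
Sxx = Σx² − (Σx)²/n = 111658.9 − 99913.248 = 11745.652
Sxy = Σxy − (Σx)(Σy)/n = 4135.3 − 3958.08 = 177.22
b = Sxy/Sxx = 177.22/11745.652 = 0.015088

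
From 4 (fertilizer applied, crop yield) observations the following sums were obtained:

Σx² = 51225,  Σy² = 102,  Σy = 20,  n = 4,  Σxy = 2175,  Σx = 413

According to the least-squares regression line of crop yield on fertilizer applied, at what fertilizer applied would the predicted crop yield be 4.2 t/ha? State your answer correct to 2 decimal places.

Sxx = Σx² − (Σx)²/n = 51225 − 42642.25 = 8582.75
Sxy = Σxy − (Σx)(Σy)/n = 2175 − 2065 = 110
b = Sxy/Sxx = 110/8582.75 = 0.012816
a = ȳ − b·x̄ = 5 − 0.012816·103.25 = 3.676706
Set a + b·x = 4.2: x = (4.2 − 3.676706) / 0.012816 = 40.83

40.83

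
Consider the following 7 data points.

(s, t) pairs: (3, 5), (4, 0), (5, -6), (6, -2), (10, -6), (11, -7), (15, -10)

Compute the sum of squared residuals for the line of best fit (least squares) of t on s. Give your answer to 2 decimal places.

n = 7, Σx = 54, Σy = -26, Σxy = -314, Σx² = 532, Σy² = 250
Sxx = Σx² − (Σx)²/n = 532 − 416.571429 = 115.428571
Sxy = Σxy − (Σx)(Σy)/n = -314 − (-200.571429) = -113.428571
Syy = Σy² − (Σy)²/n = 250 − 96.571429 = 153.428571
b = Sxy/Sxx = -113.428571/115.428571 = -0.982673
SSE = Syy − b·Sxy = 153.428571 − (-0.982673)·(-113.428571) = 41.965347

41.97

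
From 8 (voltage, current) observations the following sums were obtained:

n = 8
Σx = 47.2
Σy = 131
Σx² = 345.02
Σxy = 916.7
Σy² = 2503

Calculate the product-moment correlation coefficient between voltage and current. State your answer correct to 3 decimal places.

Sxx = Σx² − (Σx)²/n = 345.02 − 278.48 = 66.54
Sxy = Σxy − (Σx)(Σy)/n = 916.7 − 772.9 = 143.8
Syy = Σy² − (Σy)²/n = 2503 − 2145.125 = 357.875
r = Sxy/√(Sxx·Syy) = 143.8/√(23813.0025) = 143.8/154.314622 = 0.931862

0.932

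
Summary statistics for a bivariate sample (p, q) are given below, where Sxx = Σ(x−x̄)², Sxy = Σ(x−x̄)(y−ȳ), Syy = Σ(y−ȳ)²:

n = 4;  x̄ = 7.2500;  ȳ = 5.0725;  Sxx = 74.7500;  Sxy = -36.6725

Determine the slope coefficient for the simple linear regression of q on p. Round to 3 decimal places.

-0.491

b = Sxy/Sxx = -36.6725/74.75 = -0.490602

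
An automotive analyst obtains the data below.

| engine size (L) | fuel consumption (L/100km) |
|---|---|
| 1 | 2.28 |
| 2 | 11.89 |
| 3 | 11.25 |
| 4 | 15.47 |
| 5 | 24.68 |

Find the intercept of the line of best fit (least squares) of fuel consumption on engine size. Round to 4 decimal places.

-1.4000

n = 5, Σx = 15, Σy = 65.57, Σxy = 245.09, Σx² = 55
Sxx = Σx² − (Σx)²/n = 55 − 45 = 10
Sxy = Σxy − (Σx)(Σy)/n = 245.09 − 196.71 = 48.38
b = Sxy/Sxx = 48.38/10 = 4.838
a = ȳ − b·x̄ = 13.114 − 4.838·3 = -1.4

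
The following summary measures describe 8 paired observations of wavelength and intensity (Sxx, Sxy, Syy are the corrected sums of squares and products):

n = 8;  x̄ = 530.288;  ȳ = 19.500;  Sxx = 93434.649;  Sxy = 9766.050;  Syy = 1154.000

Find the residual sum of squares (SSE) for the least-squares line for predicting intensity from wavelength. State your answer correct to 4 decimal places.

b = Sxy/Sxx = 9766.05/93434.649 = 0.104523
SSE = Syy − b·Sxy = 1154 − 0.104523·9766.05 = 133.225227

133.2252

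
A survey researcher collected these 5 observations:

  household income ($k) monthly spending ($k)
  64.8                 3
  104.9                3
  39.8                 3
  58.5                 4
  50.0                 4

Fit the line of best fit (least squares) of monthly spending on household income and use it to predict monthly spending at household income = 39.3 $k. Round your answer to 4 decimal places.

n = 5, Σx = 318, Σy = 17, Σxy = 1062.5, Σx² = 22709.34
Sxx = Σx² − (Σx)²/n = 22709.34 − 20224.8 = 2484.54
Sxy = Σxy − (Σx)(Σy)/n = 1062.5 − 1081.2 = -18.7
b = Sxy/Sxx = -18.7/2484.54 = -0.007527
a = ȳ − b·x̄ = 3.4 − (-0.007527)·63.6 = 3.878688
ŷ(39.3) = a + b·39.3 = 3.878688 + (-0.007527)·39.3 = 3.582895

3.5829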